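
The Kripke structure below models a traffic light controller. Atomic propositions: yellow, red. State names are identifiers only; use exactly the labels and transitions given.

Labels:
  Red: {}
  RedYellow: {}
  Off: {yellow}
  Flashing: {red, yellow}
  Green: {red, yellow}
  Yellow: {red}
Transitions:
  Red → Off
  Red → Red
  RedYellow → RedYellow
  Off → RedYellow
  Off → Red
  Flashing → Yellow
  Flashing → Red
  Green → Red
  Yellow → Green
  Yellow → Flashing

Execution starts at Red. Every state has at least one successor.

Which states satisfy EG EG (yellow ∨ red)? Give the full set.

States satisfying EG (yellow ∨ red): {Flashing, Yellow}.
States satisfying EG EG (yellow ∨ red): {Flashing, Yellow}.

{Flashing, Yellow}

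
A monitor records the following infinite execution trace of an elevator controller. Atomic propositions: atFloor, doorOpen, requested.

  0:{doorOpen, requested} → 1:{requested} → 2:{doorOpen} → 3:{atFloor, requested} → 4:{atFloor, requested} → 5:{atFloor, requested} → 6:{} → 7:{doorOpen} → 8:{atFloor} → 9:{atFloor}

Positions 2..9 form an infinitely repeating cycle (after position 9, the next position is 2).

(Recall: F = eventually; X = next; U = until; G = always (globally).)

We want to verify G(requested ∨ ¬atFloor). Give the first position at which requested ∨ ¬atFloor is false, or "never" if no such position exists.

8

Check requested ∨ ¬atFloor at each position in order: 0 ✓, 1 ✓, 2 ✓, 3 ✓, 4 ✓, 5 ✓, 6 ✓, 7 ✓.
At position 8 the labels are {atFloor}, so requested ∨ ¬atFloor is false there. This is the first violation.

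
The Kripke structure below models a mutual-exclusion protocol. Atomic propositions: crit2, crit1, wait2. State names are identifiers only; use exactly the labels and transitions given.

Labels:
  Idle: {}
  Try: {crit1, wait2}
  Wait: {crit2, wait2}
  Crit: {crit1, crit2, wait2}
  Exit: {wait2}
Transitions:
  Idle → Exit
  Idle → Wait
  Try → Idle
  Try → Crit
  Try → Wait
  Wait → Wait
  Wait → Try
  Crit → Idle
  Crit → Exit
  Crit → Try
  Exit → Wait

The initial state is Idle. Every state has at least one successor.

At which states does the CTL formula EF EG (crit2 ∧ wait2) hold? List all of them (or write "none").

{Idle, Try, Wait, Crit, Exit}

States satisfying EG (crit2 ∧ wait2): {Wait}.
States satisfying EF EG (crit2 ∧ wait2): {Idle, Try, Wait, Crit, Exit}.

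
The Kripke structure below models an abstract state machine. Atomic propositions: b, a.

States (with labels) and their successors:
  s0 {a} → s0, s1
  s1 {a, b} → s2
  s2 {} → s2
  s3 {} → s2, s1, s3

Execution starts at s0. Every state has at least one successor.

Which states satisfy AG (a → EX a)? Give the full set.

States satisfying a → EX a: {s0, s2, s3}.
States satisfying AG (a → EX a): {s2}.

{s2}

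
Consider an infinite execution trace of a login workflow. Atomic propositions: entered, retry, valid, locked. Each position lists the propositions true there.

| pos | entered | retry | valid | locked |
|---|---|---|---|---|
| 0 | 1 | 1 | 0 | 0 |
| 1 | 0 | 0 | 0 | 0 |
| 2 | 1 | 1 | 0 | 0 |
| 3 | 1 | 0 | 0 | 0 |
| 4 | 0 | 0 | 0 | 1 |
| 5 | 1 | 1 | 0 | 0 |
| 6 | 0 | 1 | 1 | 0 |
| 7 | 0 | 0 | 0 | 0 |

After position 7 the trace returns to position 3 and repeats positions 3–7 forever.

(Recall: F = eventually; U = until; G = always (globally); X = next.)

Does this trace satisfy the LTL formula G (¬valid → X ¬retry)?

No

¬valid → X ¬retry must hold at every position from 0 onward. It fails at position 1, so G (¬valid → X ¬retry) is false.
Positions where ¬valid holds: 0, 1, 2, 3, 4, 5, 7.
Check X ¬retry at each: 0→ok, 1→fails, 2→ok, 3→ok, 4→fails, 5→fails, 7→ok.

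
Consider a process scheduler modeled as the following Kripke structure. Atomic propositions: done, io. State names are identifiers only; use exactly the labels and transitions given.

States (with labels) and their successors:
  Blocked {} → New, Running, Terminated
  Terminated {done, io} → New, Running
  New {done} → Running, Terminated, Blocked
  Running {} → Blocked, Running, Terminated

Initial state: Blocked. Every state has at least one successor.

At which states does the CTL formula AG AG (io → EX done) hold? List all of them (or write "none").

{Blocked, Terminated, New, Running}

States satisfying AG (io → EX done): {Blocked, Terminated, New, Running}.
States satisfying AG AG (io → EX done): {Blocked, Terminated, New, Running}.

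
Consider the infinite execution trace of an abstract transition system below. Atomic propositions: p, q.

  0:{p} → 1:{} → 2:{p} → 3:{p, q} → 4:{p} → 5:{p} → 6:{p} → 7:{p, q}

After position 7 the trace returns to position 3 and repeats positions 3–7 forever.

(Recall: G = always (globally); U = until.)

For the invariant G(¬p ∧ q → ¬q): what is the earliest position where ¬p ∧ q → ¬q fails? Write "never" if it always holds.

¬p ∧ q → ¬q holds at every position 0..7, and those are all the positions the trace ever visits, so the invariant G(¬p ∧ q → ¬q) is never violated.

never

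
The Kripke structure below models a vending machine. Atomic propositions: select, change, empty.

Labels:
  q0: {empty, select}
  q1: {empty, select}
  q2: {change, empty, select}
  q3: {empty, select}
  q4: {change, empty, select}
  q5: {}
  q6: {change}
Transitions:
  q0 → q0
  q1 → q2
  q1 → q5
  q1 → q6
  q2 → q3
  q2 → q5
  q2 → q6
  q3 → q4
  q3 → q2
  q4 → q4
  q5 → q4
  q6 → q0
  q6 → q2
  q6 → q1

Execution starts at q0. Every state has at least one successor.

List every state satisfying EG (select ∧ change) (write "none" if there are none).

{q4}

States satisfying select ∧ change: {q2, q4}.
States satisfying EG (select ∧ change): {q4}.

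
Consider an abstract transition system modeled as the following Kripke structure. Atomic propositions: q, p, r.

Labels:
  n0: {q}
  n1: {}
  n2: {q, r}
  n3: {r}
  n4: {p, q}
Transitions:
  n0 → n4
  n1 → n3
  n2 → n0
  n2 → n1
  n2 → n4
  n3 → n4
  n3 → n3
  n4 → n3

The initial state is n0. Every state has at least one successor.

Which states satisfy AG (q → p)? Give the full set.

States satisfying q → p: {n1, n3, n4}.
States satisfying AG (q → p): {n1, n3, n4}.

{n1, n3, n4}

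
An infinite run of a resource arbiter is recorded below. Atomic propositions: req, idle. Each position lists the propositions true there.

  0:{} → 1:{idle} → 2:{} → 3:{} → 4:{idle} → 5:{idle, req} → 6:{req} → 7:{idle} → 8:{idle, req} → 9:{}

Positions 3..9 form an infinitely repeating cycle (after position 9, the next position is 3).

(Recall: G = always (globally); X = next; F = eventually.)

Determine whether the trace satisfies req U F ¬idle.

Walking from position 0: F ¬idle first holds at position 0, and req holds at every earlier position along the way, so req U F ¬idle holds.

Holds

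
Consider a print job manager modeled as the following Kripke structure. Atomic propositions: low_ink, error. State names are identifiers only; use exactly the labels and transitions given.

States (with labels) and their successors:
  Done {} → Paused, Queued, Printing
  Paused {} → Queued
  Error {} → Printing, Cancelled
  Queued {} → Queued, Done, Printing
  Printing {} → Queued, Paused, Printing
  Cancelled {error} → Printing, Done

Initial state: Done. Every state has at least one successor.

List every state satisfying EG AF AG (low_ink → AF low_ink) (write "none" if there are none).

States satisfying AF AG (low_ink → AF low_ink): {Done, Paused, Error, Queued, Printing, Cancelled}.
States satisfying EG AF AG (low_ink → AF low_ink): {Done, Paused, Error, Queued, Printing, Cancelled}.

{Done, Paused, Error, Queued, Printing, Cancelled}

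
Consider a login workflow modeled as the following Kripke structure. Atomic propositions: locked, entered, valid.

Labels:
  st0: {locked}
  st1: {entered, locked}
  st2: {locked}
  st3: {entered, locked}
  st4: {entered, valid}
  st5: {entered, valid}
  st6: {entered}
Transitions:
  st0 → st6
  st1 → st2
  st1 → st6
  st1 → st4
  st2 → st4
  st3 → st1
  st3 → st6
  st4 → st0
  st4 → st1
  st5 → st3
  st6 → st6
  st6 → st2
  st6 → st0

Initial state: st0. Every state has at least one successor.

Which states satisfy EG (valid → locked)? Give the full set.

{st0, st1, st3, st6}

States satisfying valid → locked: {st0, st1, st2, st3, st6}.
States satisfying EG (valid → locked): {st0, st1, st3, st6}.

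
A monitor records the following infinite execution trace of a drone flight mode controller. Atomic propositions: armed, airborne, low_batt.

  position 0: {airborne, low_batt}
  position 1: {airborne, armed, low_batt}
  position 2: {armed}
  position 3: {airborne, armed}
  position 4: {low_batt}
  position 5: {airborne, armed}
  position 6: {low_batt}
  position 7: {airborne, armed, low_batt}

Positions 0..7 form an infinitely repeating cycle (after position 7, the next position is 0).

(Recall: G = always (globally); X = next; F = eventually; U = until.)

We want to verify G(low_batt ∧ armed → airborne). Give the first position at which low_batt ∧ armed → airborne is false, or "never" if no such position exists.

never

low_batt ∧ armed → airborne holds at every position 0..7, and those are all the positions the trace ever visits, so the invariant G(low_batt ∧ armed → airborne) is never violated.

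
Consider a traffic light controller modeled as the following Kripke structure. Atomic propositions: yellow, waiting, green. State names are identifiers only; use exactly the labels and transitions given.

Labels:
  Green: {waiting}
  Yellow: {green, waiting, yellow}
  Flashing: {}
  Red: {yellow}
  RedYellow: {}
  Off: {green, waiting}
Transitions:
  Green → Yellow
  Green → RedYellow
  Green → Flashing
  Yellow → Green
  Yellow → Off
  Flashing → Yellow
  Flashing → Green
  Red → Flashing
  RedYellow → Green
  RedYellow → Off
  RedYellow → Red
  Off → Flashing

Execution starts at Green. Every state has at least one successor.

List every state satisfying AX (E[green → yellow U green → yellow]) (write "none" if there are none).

States satisfying E[green → yellow U green → yellow]: {Green, Yellow, Flashing, Red, RedYellow}.
States satisfying AX (E[green → yellow U green → yellow]): {Green, Flashing, Red, Off}.

{Green, Flashing, Red, Off}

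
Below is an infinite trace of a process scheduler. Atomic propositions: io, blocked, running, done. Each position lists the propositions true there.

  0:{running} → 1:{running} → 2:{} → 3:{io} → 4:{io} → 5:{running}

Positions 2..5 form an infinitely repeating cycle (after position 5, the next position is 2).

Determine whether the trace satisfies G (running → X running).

running → X running must hold at every position from 0 onward. It fails at position 1, so G (running → X running) is false.
Positions where running holds: 0, 1, 5.
Check X running at each: 0→ok, 1→fails, 5→fails.

Does not hold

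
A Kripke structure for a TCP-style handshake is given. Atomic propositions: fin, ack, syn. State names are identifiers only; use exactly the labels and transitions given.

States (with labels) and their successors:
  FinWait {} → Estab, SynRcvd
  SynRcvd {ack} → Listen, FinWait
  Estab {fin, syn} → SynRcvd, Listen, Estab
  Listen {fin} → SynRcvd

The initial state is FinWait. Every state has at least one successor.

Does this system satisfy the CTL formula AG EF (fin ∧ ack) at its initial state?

States satisfying EF (fin ∧ ack): ∅.
States satisfying AG EF (fin ∧ ack): ∅.
Estab is reachable from FinWait and violates EF (fin ∧ ack), so AG fails at FinWait.
FinWait ∉ Sat(AG EF (fin ∧ ack)).

Does not hold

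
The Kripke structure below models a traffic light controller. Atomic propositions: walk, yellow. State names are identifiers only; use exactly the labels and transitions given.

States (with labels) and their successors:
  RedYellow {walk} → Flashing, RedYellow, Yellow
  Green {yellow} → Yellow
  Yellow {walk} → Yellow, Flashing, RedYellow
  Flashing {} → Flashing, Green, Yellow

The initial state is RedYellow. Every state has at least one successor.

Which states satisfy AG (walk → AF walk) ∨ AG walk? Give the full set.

{RedYellow, Green, Yellow, Flashing}

States satisfying walk → AF walk: {RedYellow, Green, Yellow, Flashing}.
States satisfying AG (walk → AF walk): {RedYellow, Green, Yellow, Flashing}.
States satisfying walk: {RedYellow, Yellow}.
States satisfying AG walk: ∅.
States satisfying AG (walk → AF walk) ∨ AG walk: {RedYellow, Green, Yellow, Flashing}.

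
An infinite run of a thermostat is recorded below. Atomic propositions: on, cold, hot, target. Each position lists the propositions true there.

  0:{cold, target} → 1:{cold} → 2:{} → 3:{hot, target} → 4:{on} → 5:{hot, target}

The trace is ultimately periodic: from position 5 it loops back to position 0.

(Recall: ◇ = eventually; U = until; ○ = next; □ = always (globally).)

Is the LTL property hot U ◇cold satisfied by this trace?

Walking from position 0: ◇cold first holds at position 0, and hot holds at every earlier position along the way, so hot U ◇cold holds.

Yes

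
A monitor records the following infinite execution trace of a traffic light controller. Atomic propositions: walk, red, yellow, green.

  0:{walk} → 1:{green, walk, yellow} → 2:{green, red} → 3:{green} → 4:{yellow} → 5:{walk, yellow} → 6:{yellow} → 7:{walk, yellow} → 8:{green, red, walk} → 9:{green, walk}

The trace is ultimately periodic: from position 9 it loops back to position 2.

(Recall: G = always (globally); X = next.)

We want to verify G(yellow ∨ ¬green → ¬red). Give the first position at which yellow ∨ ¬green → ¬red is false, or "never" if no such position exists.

yellow ∨ ¬green → ¬red holds at every position 0..9, and those are all the positions the trace ever visits, so the invariant G(yellow ∨ ¬green → ¬red) is never violated.

never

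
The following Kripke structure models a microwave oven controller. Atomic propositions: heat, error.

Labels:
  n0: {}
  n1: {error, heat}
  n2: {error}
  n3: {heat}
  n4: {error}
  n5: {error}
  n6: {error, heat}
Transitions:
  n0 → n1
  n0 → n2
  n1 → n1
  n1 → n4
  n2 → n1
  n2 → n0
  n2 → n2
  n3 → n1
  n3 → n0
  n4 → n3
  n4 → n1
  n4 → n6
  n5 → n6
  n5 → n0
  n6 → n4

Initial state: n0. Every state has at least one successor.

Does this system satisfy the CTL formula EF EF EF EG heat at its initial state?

Yes

States satisfying EF EF EG heat: {n0, n1, n2, n3, n4, n5, n6}.
States satisfying EF EF EF EG heat: {n0, n1, n2, n3, n4, n5, n6}.
Some path from n0 reaches a state where EF EF EG heat holds.
n0 ∈ Sat(EF EF EF EG heat).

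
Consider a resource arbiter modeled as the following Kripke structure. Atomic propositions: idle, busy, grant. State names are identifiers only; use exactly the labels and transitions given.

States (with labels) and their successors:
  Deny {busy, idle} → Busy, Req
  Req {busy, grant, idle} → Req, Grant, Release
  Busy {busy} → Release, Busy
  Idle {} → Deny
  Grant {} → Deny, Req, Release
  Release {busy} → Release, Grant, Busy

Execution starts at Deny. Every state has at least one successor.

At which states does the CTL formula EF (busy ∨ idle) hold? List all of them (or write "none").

{Deny, Req, Busy, Idle, Grant, Release}

States satisfying busy ∨ idle: {Deny, Req, Busy, Release}.
States satisfying EF (busy ∨ idle): {Deny, Req, Busy, Idle, Grant, Release}.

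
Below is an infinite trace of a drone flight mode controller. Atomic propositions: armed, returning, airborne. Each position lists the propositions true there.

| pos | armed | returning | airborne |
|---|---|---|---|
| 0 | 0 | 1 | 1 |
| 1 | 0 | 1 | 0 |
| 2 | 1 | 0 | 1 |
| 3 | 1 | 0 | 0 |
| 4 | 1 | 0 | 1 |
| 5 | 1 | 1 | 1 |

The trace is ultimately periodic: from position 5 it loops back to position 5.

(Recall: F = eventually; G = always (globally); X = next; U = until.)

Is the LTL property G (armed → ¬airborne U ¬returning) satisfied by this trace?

armed → ¬airborne U ¬returning must hold at every position from 0 onward. It fails at position 5, so G (armed → ¬airborne U ¬returning) is false.
Positions where armed holds: 2, 3, 4, 5.
Check ¬airborne U ¬returning at each: 2→ok, 3→ok, 4→ok, 5→fails.

Violated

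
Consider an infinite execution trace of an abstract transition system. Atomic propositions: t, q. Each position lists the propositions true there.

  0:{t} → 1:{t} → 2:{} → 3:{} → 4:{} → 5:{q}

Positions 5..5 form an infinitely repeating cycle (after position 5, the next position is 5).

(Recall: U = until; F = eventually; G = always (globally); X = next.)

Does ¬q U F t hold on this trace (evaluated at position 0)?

Holds

Walking from position 0: F t first holds at position 0, and ¬q holds at every earlier position along the way, so ¬q U F t holds.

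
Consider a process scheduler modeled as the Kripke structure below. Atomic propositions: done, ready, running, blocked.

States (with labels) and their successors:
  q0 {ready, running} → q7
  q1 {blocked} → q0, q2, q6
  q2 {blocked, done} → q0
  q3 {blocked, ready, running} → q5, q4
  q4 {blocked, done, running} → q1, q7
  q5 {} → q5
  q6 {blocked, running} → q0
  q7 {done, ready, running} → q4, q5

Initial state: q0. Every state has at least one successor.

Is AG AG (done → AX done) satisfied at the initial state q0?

States satisfying AG (done → AX done): {q5}.
States satisfying AG AG (done → AX done): {q5}.
q0 is reachable from q0 and violates AG (done → AX done), so AG fails at q0.
q0 ∉ Sat(AG AG (done → AX done)).

Violated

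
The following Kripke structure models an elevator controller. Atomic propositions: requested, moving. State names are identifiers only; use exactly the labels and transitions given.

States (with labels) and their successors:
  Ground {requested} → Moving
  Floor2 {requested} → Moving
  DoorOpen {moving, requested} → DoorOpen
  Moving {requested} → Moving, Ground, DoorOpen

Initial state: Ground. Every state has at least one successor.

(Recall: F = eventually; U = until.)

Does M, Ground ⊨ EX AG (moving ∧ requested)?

States satisfying AG (moving ∧ requested): {DoorOpen}.
States satisfying EX AG (moving ∧ requested): {DoorOpen, Moving}.
No suitable path/successor from Ground witnesses the formula.
Ground ∉ Sat(EX AG (moving ∧ requested)).

Violated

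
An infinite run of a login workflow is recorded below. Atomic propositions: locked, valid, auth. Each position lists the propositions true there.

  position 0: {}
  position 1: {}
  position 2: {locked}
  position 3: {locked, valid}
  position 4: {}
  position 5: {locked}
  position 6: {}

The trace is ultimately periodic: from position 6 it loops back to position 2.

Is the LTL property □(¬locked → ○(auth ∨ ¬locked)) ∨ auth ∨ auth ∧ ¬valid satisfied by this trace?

¬locked → ○(auth ∨ ¬locked) must hold at every position from 0 onward. It fails at position 1, so □(¬locked → ○(auth ∨ ¬locked)) is false.
Positions where ¬locked holds: 0, 1, 4, 6.
Check ○(auth ∨ ¬locked) at each: 0→ok, 1→fails, 4→fails, 6→fails.
At position 0: □(¬locked → ○(auth ∨ ¬locked)) is false; auth ∨ auth ∧ ¬valid is false; so □(¬locked → ○(auth ∨ ¬locked)) ∨ auth ∨ auth ∧ ¬valid is false.

Does not hold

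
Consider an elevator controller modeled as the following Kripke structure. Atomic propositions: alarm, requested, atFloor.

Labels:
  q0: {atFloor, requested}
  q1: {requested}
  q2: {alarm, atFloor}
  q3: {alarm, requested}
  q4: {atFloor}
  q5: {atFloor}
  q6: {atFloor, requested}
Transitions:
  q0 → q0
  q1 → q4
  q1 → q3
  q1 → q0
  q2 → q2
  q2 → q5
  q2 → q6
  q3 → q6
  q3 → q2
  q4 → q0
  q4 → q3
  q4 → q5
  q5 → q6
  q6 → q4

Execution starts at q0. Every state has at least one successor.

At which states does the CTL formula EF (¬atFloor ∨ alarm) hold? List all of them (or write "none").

{q1, q2, q3, q4, q5, q6}

States satisfying ¬atFloor ∨ alarm: {q1, q2, q3}.
States satisfying EF (¬atFloor ∨ alarm): {q1, q2, q3, q4, q5, q6}.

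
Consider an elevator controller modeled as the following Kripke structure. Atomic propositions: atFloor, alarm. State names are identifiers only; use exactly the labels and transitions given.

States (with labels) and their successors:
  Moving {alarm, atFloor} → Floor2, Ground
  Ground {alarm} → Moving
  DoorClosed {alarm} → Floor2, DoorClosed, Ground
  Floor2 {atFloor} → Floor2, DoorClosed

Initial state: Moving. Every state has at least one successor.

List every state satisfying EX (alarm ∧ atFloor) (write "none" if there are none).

{Ground}

States satisfying alarm ∧ atFloor: {Moving}.
States satisfying EX (alarm ∧ atFloor): {Ground}.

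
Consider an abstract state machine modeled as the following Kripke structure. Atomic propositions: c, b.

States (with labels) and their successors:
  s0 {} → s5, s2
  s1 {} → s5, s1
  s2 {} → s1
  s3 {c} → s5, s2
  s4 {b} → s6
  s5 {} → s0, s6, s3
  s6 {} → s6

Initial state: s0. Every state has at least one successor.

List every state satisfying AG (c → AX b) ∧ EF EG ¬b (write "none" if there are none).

{s4, s6}

States satisfying c → AX b: {s0, s1, s2, s4, s5, s6}.
States satisfying AG (c → AX b): {s4, s6}.
States satisfying EG ¬b: {s0, s1, s2, s3, s5, s6}.
States satisfying EF EG ¬b: {s0, s1, s2, s3, s4, s5, s6}.
States satisfying AG (c → AX b) ∧ EF EG ¬b: {s4, s6}.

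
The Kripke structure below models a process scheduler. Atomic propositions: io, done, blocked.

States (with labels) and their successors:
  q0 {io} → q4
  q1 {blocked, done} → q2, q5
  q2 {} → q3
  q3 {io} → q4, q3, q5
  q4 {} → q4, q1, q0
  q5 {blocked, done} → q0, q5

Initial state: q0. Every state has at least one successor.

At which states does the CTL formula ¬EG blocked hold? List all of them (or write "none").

States satisfying blocked: {q1, q5}.
States satisfying EG blocked: {q1, q5}.
States satisfying ¬EG blocked: {q0, q2, q3, q4}.

{q0, q2, q3, q4}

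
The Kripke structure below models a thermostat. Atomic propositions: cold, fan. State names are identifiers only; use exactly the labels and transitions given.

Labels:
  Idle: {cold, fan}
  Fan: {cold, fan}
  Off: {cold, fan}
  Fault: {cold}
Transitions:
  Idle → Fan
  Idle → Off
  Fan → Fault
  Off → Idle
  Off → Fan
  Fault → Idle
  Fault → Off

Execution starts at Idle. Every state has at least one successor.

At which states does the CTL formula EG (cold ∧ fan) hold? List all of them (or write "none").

States satisfying cold ∧ fan: {Idle, Fan, Off}.
States satisfying EG (cold ∧ fan): {Idle, Off}.

{Idle, Off}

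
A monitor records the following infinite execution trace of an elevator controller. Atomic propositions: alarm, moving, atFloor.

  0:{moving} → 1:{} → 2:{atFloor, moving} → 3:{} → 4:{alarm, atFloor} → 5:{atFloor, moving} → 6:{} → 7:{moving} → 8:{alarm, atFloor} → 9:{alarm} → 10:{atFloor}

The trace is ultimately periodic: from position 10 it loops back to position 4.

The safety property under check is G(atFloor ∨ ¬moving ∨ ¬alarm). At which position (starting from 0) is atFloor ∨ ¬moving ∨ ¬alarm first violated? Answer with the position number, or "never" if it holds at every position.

never

atFloor ∨ ¬moving ∨ ¬alarm holds at every position 0..10, and those are all the positions the trace ever visits, so the invariant G(atFloor ∨ ¬moving ∨ ¬alarm) is never violated.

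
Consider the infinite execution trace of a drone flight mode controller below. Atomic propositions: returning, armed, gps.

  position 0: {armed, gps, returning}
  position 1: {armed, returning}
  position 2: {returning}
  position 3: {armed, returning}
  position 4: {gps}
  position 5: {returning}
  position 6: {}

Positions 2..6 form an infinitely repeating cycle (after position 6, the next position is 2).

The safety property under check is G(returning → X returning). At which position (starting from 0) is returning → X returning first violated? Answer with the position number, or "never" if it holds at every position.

Check returning → X returning at each position in order: 0 ✓, 1 ✓, 2 ✓.
At position 3 the labels are {armed, returning} and the next position 4 has {gps}, so returning → X returning is false there. This is the first violation.

3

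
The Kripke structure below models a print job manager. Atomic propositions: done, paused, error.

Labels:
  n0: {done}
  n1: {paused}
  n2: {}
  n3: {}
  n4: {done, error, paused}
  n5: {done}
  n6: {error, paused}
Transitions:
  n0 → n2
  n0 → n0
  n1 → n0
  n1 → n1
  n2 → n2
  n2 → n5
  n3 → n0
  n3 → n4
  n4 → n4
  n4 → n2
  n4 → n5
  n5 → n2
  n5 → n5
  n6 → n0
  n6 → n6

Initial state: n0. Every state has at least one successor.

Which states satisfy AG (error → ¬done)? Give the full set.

States satisfying error → ¬done: {n0, n1, n2, n3, n5, n6}.
States satisfying AG (error → ¬done): {n0, n1, n2, n5, n6}.

{n0, n1, n2, n5, n6}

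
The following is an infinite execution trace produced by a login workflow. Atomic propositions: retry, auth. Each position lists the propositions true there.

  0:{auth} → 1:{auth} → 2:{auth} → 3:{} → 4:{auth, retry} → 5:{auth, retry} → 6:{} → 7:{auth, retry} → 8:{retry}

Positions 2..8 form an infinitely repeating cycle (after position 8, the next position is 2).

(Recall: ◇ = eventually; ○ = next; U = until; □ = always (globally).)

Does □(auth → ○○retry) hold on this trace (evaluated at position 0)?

auth → ○○retry must hold at every position from 0 onward. It fails at position 0, so □(auth → ○○retry) is false.
Positions where auth holds: 0, 1, 2, 4, 5, 7.
Check ○○retry at each: 0→fails, 1→fails, 2→ok, 4→fails, 5→ok, 7→fails.

Violated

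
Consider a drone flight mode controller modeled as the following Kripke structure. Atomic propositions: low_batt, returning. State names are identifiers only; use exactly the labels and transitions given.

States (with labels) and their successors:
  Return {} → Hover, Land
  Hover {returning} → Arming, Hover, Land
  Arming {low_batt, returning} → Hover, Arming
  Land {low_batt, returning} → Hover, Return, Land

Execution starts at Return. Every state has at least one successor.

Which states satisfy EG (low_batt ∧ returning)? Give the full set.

{Arming, Land}

States satisfying low_batt ∧ returning: {Arming, Land}.
States satisfying EG (low_batt ∧ returning): {Arming, Land}.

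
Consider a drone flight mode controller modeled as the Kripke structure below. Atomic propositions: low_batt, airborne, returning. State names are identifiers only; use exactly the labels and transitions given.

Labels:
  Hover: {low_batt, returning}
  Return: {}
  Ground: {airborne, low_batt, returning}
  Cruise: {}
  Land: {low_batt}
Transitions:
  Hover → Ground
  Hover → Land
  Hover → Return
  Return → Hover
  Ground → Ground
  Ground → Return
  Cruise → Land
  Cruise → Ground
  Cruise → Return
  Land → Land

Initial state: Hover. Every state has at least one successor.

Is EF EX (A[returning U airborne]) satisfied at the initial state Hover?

Holds

States satisfying EX (A[returning U airborne]): {Hover, Ground, Cruise}.
States satisfying EF EX (A[returning U airborne]): {Hover, Return, Ground, Cruise}.
Some path from Hover reaches a state where EX (A[returning U airborne]) holds.
Hover ∈ Sat(EF EX (A[returning U airborne])).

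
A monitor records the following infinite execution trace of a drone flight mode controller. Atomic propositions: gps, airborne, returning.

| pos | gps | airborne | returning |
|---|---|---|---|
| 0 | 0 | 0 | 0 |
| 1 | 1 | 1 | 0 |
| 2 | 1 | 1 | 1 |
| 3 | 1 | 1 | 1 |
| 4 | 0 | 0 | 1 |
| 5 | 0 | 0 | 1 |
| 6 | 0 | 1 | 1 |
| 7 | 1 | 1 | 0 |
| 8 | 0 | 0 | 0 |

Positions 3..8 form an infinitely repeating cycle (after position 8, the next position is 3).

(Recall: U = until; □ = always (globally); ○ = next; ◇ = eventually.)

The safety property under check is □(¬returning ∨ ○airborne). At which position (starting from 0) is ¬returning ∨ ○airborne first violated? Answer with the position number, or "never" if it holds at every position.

Check ¬returning ∨ ○airborne at each position in order: 0 ✓, 1 ✓, 2 ✓.
At position 3 the labels are {airborne, gps, returning} and the next position 4 has {returning}, so ¬returning ∨ ○airborne is false there. This is the first violation.

3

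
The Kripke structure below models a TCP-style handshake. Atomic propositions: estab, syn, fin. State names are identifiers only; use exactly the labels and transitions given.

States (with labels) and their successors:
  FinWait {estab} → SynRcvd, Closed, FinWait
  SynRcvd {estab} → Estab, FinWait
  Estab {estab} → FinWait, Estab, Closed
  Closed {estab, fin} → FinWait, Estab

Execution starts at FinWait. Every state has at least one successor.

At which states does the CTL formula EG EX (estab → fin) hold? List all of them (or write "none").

States satisfying EX (estab → fin): {FinWait, Estab}.
States satisfying EG EX (estab → fin): {FinWait, Estab}.

{FinWait, Estab}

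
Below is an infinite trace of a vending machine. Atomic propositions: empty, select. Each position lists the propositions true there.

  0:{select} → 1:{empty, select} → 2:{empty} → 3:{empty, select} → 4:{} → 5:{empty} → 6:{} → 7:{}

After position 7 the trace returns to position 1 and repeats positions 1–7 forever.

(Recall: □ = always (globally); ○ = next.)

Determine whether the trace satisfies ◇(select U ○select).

Holds

select U ○select holds at position 0, which is reachable from 0, so ◇(select U ○select) holds.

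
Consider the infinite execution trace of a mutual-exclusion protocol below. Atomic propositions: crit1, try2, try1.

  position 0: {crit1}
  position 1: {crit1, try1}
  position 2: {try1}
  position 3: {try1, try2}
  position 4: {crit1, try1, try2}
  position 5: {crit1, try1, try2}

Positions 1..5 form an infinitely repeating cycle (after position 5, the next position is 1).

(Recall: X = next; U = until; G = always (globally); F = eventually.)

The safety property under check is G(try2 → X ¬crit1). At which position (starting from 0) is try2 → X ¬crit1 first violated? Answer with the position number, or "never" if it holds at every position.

3

Check try2 → X ¬crit1 at each position in order: 0 ✓, 1 ✓, 2 ✓.
At position 3 the labels are {try1, try2} and the next position 4 has {crit1, try1, try2}, so try2 → X ¬crit1 is false there. This is the first violation.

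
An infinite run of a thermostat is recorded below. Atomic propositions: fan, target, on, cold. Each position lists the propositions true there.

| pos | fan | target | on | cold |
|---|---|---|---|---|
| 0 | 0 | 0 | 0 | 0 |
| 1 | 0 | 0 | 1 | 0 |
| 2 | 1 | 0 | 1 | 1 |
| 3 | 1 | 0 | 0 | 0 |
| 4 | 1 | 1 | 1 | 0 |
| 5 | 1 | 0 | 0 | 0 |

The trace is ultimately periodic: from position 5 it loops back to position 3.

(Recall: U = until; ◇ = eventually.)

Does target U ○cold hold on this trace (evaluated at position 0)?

Walking from position 0: at position 0, ○cold has not yet held and target fails, so target U ○cold is false.

No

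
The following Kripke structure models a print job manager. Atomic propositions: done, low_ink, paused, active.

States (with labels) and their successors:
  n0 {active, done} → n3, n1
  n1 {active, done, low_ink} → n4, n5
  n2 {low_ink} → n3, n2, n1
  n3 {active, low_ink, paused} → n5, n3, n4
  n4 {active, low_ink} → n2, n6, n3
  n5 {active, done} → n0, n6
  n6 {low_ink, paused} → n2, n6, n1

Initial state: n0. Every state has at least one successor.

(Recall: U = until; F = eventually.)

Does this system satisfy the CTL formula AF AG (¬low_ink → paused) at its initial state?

Does not hold

States satisfying AG (¬low_ink → paused): ∅.
States satisfying AF AG (¬low_ink → paused): ∅.
There is a path from n0 along which AG (¬low_ink → paused) never holds.
n0 ∉ Sat(AF AG (¬low_ink → paused)).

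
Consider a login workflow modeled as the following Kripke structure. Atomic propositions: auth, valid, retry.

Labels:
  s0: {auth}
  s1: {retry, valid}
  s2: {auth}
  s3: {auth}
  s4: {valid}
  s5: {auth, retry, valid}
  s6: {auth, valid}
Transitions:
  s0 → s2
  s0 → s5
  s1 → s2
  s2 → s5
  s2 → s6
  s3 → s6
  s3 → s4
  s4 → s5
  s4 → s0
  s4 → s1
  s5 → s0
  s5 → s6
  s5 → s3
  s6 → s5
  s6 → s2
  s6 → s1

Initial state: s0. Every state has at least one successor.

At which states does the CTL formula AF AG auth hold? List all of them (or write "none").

States satisfying AG auth: ∅.
States satisfying AF AG auth: ∅.

none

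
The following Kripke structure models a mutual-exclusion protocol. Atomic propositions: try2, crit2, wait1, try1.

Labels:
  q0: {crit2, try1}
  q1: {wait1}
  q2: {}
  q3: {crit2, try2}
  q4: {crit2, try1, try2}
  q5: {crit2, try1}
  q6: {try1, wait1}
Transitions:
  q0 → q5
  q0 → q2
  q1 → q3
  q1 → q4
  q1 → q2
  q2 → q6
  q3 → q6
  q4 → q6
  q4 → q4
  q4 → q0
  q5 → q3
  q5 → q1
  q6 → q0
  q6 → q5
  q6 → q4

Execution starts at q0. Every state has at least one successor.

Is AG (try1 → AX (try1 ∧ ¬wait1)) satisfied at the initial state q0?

No

States satisfying try1 → AX (try1 ∧ ¬wait1): {q1, q2, q3, q6}.
States satisfying AG (try1 → AX (try1 ∧ ¬wait1)): ∅.
q0 is reachable from q0 and violates try1 → AX (try1 ∧ ¬wait1), so AG fails at q0.
q0 ∉ Sat(AG (try1 → AX (try1 ∧ ¬wait1))).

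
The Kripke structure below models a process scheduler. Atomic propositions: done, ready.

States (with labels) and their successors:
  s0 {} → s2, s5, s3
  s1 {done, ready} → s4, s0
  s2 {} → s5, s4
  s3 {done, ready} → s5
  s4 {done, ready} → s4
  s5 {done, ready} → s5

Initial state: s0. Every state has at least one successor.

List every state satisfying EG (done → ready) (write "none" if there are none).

{s0, s1, s2, s3, s4, s5}

States satisfying done → ready: {s0, s1, s2, s3, s4, s5}.
States satisfying EG (done → ready): {s0, s1, s2, s3, s4, s5}.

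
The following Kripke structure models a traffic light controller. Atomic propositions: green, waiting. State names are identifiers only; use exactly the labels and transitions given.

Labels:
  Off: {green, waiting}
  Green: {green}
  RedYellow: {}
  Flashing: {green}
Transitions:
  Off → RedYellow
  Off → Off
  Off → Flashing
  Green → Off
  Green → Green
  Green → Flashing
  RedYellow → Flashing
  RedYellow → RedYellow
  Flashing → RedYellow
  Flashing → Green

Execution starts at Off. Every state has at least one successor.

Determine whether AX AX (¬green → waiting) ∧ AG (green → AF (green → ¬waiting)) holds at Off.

Violated

States satisfying AX (¬green → waiting): {Green}.
States satisfying AX AX (¬green → waiting): ∅.
States satisfying green → AF (green → ¬waiting): {Green, RedYellow, Flashing}.
States satisfying AG (green → AF (green → ¬waiting)): ∅.
States satisfying AX AX (¬green → waiting) ∧ AG (green → AF (green → ¬waiting)): ∅.
Off ∉ Sat(AX AX (¬green → waiting) ∧ AG (green → AF (green → ¬waiting))).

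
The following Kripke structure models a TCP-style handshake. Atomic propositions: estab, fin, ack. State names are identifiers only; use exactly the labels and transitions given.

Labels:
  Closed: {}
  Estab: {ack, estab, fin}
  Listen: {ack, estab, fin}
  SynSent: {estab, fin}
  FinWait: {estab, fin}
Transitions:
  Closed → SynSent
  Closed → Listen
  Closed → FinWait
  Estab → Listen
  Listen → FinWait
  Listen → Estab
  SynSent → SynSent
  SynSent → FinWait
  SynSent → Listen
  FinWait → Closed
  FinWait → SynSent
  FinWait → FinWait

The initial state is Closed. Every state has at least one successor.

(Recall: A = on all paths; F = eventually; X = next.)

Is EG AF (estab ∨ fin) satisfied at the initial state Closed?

States satisfying AF (estab ∨ fin): {Closed, Estab, Listen, SynSent, FinWait}.
States satisfying EG AF (estab ∨ fin): {Closed, Estab, Listen, SynSent, FinWait}.
Closed ∈ Sat(EG AF (estab ∨ fin)).

Holds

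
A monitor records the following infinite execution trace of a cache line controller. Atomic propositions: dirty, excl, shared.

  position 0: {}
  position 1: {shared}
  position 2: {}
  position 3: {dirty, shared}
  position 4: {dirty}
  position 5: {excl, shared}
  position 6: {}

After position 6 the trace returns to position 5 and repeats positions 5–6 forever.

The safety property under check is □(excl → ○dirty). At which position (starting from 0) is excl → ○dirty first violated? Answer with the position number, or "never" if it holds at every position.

Check excl → ○dirty at each position in order: 0 ✓, 1 ✓, 2 ✓, 3 ✓, 4 ✓.
At position 5 the labels are {excl, shared} and the next position 6 has {}, so excl → ○dirty is false there. This is the first violation.

5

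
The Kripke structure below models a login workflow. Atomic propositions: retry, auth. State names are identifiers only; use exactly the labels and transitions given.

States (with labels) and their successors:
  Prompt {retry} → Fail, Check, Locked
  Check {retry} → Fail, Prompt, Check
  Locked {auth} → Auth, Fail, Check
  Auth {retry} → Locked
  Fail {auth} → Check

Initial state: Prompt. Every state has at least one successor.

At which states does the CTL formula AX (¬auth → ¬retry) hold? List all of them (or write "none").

{Auth}

States satisfying ¬auth → ¬retry: {Locked, Fail}.
States satisfying AX (¬auth → ¬retry): {Auth}.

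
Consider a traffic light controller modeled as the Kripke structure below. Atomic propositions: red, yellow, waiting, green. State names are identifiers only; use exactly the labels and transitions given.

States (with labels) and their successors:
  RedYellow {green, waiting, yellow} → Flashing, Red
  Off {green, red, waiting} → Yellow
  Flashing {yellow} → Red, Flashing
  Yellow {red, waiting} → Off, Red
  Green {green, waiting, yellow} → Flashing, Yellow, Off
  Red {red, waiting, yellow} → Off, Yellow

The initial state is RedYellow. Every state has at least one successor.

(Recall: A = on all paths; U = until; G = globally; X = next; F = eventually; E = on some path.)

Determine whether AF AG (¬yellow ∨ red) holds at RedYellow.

States satisfying AG (¬yellow ∨ red): {Off, Yellow, Red}.
States satisfying AF AG (¬yellow ∨ red): {Off, Yellow, Red}.
There is a path from RedYellow along which AG (¬yellow ∨ red) never holds.
RedYellow ∉ Sat(AF AG (¬yellow ∨ red)).

Does not hold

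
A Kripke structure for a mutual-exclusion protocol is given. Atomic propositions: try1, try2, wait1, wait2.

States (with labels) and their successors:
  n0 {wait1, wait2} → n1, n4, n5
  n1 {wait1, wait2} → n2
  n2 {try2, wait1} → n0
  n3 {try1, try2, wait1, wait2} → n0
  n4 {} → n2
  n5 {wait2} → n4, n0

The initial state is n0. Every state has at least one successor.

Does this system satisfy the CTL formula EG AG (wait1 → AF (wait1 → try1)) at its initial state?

Violated

States satisfying AG (wait1 → AF (wait1 → try1)): ∅.
States satisfying EG AG (wait1 → AF (wait1 → try1)): ∅.
No suitable path/successor from n0 witnesses the formula.
n0 ∉ Sat(EG AG (wait1 → AF (wait1 → try1))).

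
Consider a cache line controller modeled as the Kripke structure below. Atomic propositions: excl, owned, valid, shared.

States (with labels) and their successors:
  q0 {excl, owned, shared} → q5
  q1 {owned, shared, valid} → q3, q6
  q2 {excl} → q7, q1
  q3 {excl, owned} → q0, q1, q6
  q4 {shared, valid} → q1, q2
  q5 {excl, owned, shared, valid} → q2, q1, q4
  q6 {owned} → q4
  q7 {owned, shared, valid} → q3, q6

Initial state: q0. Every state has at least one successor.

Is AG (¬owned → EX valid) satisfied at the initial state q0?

Holds

States satisfying ¬owned → EX valid: {q0, q1, q2, q3, q4, q5, q6, q7}.
States satisfying AG (¬owned → EX valid): {q0, q1, q2, q3, q4, q5, q6, q7}.
Every state reachable from q0 satisfies ¬owned → EX valid.
q0 ∈ Sat(AG (¬owned → EX valid)).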